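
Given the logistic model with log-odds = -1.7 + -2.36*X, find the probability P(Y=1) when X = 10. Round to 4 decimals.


Linear predictor: z = -1.7 + -2.36 * 10 = -25.3000.
P = 1/(1 + exp(25.3000)) = 1/(1 + 97196447559.1936) = 0.0000.

0.0000


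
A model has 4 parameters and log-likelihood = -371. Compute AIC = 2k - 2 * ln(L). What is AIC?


Compute:
2k = 2*4 = 8.
-2*loglik = -2*(-371) = 742.
AIC = 8 + 742 = 750.

750


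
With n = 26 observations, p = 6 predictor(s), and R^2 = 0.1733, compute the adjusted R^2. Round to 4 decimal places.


Plug in: Adj R^2 = 1 - (1 - 0.1733) * 25/19.
= 1 - 0.8267 * 25/19
= 1 - 20.6675 / 19
= 1 - 1.0878 = -0.0878.

-0.0878


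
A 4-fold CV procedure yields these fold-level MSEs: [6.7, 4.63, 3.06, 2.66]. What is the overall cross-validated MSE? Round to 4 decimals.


Total MSE across folds = 17.0500.
CV-MSE = 17.0500/4 = 4.2625.

4.2625


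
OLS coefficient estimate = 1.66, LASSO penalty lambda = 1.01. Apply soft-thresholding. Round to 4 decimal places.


Absolute value: |1.66| = 1.66.
Compare to lambda = 1.01.
Since |beta| > lambda, coefficient = sign(beta)*(|beta| - lambda) = 0.6500.

0.6500


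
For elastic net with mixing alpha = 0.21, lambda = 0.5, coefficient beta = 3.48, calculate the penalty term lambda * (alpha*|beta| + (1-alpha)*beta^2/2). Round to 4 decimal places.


L1 component = 0.21 * |3.48| = 0.7308.
L2 component = 0.79 * 3.48^2 / 2 = 4.7836.
Penalty = 0.5 * (0.7308 + 4.7836) = 0.5 * 5.5144 = 2.7572.

2.7572


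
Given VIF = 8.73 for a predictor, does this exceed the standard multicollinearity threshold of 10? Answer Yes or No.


Check: VIF = 8.73 vs threshold = 10.
Since 8.73 < 10, the answer is No.

No


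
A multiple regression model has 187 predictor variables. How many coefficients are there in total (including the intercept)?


Including the intercept, the model has 187 predictor coefficients + 1 intercept.
Total = 188.

188


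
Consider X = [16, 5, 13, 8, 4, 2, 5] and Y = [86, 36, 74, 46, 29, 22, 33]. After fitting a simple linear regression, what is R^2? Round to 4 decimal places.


After computing the OLS fit (b0=10.9158, b1=4.7092):
SSres = 18.0951, SStot = 3515.7143.
R^2 = 1 - 18.0951/3515.7143 = 0.9949.

0.9949


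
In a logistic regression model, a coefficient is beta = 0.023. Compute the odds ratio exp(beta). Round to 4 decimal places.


exp(0.023) = 1.0233.
So the odds ratio is 1.0233.

1.0233


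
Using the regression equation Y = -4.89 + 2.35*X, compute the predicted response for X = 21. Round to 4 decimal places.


Predicted value:
Y = -4.89 + (2.35)(21) = -4.89 + 49.3500 = 44.4600.

44.4600


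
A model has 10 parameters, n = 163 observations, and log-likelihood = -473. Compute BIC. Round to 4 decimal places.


k * ln(n) = 10 * ln(163) = 10 * 5.093750 = 50.937500.
-2 * loglik = -2 * (-473) = 946.
BIC = 50.937500 + 946 = 996.937500, which rounds to 996.9375.

996.9375


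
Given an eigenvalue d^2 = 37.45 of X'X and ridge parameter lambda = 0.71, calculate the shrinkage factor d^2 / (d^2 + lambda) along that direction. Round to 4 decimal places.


Denominator = d^2 + lambda = 37.45 + 0.71 = 38.1600.
Shrinkage = 37.45 / 38.1600 = 0.9814.

0.9814


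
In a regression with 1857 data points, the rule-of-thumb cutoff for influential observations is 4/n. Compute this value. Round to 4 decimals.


Cook's distance cutoff = 4/n = 4/1857.
= 0.0022.

0.0022


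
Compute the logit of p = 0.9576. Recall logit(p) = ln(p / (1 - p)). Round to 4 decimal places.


The odds are p/(1-p) = 0.9576 / 0.0424 = 22.5849.
logit(p) = ln(22.5849) = 3.1173.

3.1173


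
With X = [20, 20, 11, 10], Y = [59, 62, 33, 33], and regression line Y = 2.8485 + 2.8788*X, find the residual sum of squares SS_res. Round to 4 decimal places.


Predicted values from Y = 2.8485 + 2.8788*X.
Residuals: [-1.4245, 1.5755, -1.5153, 1.3635].
SSres = 8.6667.

8.6667


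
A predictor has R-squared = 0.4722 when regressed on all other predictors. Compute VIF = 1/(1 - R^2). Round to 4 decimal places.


Denominator: 1 - 0.4722 = 0.5278.
VIF = 1 / 0.5278 = 1.8947.

1.8947


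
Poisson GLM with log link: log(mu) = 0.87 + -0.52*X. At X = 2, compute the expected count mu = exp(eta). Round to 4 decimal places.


Linear predictor: eta = 0.87 + (-0.52)(2) = -0.1700.
Expected count: mu = exp(-0.1700) = 0.8437.

0.8437


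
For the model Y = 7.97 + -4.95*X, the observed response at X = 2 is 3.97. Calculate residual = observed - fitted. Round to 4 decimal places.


Compute yhat = 7.97 + (-4.95)(2) = -1.9300.
Residual = actual - predicted = 3.97 - -1.9300 = 5.9000.

5.9000


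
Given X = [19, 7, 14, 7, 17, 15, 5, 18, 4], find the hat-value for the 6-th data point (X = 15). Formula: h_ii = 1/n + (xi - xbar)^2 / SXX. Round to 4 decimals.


Compute xbar = 11.7778 with n = 9 observations.
SXX = 285.5556.
Leverage = 1/9 + (15 - 11.7778)^2/285.5556 = 0.1475.

0.1475


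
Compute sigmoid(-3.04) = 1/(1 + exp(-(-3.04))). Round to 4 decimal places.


First, exp(3.0400) = 20.9052.
Then sigma(z) = 1/(1 + 20.9052) = 0.0457.

0.0457


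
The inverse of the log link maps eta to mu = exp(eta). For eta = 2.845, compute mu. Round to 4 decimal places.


mu = exp(eta) = exp(2.845).
= 17.2016.

17.2016


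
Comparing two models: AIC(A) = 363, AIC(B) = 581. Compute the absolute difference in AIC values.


Absolute difference = |363 - 581| = 218.
The model with lower AIC (A) is preferred.

218


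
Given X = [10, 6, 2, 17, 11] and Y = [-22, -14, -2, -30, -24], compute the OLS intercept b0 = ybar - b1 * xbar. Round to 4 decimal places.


The slope is b1 = -1.8580.
Sample means are xbar = 9.2000 and ybar = -18.4000.
Intercept: b0 = -18.4000 - (-1.8580)(9.2000) = -1.3060.

-1.3060


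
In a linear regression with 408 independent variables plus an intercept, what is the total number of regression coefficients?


Total coefficients = number of predictors + 1 (for the intercept).
= 408 + 1 = 409.

409


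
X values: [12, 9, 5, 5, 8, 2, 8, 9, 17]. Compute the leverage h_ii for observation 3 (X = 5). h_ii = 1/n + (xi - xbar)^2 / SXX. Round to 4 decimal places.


Compute xbar = 8.3333 with n = 9 observations.
SXX = 152.0000.
Leverage = 1/9 + (5 - 8.3333)^2/152.0000 = 0.1842.

0.1842


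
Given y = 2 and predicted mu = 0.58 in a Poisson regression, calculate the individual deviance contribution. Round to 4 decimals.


y/mu = 2/0.58 = 3.448276 (approx.), and ln(2/0.58) = 1.237874.
y * ln(y/mu) = 2 * 1.237874 = 2.475748.
y - mu = 1.42.
D = 2 * (2.475748 - 1.42) = 2.111496, which rounds to 2.1115.

2.1115


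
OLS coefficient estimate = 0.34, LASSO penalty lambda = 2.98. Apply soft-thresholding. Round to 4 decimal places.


Absolute value: |0.34| = 0.34.
Compare to lambda = 2.98.
Since |beta| <= lambda, the coefficient is set to 0.

0.0000


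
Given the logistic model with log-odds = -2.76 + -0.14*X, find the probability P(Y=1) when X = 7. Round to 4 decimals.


Compute z = -2.76 + (-0.14)(7) = -3.7400.
exp(-z) = 42.0980.
P = 1/(1 + 42.0980) = 0.0232.

0.0232


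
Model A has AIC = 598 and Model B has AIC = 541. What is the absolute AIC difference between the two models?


|AIC_A - AIC_B| = |598 - 541| = 57.
Model B is preferred (lower AIC).

57


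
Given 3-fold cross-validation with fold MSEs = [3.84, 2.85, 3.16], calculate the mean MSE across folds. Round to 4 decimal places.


Total MSE across folds = 9.8500.
CV-MSE = 9.8500/3 = 3.2833.

3.2833


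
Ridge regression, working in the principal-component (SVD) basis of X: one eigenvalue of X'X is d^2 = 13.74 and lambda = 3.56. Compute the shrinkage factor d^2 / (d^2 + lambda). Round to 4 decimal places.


d^2 + lambda = 13.74 + 3.56 = 17.3000.
Shrinkage factor = 13.74/17.3000 = 0.7942.

0.7942


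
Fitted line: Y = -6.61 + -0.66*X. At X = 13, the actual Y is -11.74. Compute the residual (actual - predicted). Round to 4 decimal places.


Fitted value at X = 13 is yhat = -6.61 + -0.66*13 = -15.1900.
Residual = -11.74 - -15.1900 = 3.4500.

3.4500


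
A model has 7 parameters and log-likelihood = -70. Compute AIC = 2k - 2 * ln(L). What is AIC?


AIC = 2k - 2*loglik = 2(7) - 2(-70).
= 14 + 140 = 154.

154


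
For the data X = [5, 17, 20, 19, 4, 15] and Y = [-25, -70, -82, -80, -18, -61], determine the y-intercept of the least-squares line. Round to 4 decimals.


The slope is b1 = -3.9385.
Sample means are xbar = 13.3333 and ybar = -56.0000.
Intercept: b0 = -56.0000 - (-3.9385)(13.3333) = -3.4866.

-3.4866


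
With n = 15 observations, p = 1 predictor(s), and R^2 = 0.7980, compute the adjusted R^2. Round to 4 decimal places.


Plug in: Adj R^2 = 1 - (1 - 0.7980) * 14/13.
= 1 - 0.2020 * 14/13
= 1 - 2.8280 / 13
= 1 - 0.2175 = 0.7825.

0.7825


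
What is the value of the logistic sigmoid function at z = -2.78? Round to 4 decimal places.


Compute exp(2.7800) = 16.1190.
Sigmoid = 1 / (1 + 16.1190) = 1 / 17.1190 = 0.0584.

0.0584


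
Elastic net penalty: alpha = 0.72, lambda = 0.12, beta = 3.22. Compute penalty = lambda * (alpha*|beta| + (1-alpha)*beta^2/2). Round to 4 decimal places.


L1 component = 0.72 * |3.22| = 2.3184.
L2 component = 0.28 * 3.22^2 / 2 = 1.4516.
Penalty = 0.12 * (2.3184 + 1.4516) = 0.12 * 3.7700 = 0.4524.

0.4524


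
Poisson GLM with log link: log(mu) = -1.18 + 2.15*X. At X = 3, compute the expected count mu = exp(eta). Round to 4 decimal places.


Compute eta = -1.18 + 2.15 * 3 = 5.2700.
Apply inverse link: mu = e^5.2700 = 194.4160.

194.4160


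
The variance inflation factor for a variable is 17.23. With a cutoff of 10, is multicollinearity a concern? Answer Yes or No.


The threshold is 10.
VIF = 17.23 is >= 10.
Multicollinearity indication: Yes.

Yes


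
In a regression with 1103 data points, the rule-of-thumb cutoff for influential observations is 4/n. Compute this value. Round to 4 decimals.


The threshold is 4/n.
4/1103 = 0.0036.

0.0036


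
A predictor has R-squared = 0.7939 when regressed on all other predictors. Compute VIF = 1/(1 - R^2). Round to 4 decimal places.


Denominator: 1 - 0.7939 = 0.2061.
VIF = 1 / 0.2061 = 4.8520.

4.8520


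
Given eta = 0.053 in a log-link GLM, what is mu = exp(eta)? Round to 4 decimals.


mu = exp(eta) = exp(0.053).
= 1.0544.

1.0544


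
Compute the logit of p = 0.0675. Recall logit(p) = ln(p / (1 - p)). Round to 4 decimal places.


1 - p = 0.9325.
p/(1-p) = 0.0724.
logit = ln(0.0724) = -2.6257.

-2.6257


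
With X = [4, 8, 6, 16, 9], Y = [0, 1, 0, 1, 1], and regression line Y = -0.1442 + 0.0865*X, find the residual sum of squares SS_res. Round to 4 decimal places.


For each point, residual = actual - predicted.
Residuals: [-0.2018, 0.4522, -0.3748, -0.2398, 0.3657].
Sum of squared residuals = 0.5769.

0.5769


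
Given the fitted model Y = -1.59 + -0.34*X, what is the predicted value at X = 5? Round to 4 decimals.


Substitute X = 5 into the equation:
Y = -1.59 + -0.34 * 5 = -1.59 + -1.7000 = -3.2900.

-3.2900


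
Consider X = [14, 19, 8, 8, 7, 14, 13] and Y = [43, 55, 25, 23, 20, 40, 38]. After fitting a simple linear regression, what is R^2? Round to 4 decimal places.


After computing the OLS fit (b0=0.5983, b1=2.8893):
SSres = 8.0211, SStot = 966.8571.
R^2 = 1 - 8.0211/966.8571 = 0.9917.

0.9917


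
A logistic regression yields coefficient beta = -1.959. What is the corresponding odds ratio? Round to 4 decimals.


Odds ratio = exp(beta) = exp(-1.959).
= 0.1410.

0.1410


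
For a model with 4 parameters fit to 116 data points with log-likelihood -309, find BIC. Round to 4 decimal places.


ln(116) = 4.753590.
k * ln(n) = 4 * 4.753590 = 19.014360.
-2L = 618.
BIC = 19.014360 + 618 = 637.014360, which rounds to 637.0144.

637.0144


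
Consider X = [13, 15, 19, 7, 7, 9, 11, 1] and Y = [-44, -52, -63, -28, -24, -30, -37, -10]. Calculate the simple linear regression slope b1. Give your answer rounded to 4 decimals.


First compute the means: xbar = 10.2500, ybar = -36.0000.
Then S_xx = sum((xi - xbar)^2) = 215.5000.
S_xy = sum((xi - xbar)(yi - ybar)) = -648.0000.
b1 = S_xy / S_xx = -648.0000 / 215.5000 = -3.0070.

-3.0070


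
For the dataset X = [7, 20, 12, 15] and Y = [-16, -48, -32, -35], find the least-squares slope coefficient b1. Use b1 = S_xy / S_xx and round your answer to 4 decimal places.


First compute the means: xbar = 13.5000, ybar = -32.7500.
Then S_xx = sum((xi - xbar)^2) = 89.0000.
S_xy = sum((xi - xbar)(yi - ybar)) = -212.5000.
b1 = S_xy / S_xx = -212.5000 / 89.0000 = -2.3876.

-2.3876


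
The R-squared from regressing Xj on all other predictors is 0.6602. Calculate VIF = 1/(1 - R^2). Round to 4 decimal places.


VIF = 1 / (1 - 0.6602).
= 1 / 0.3398 = 2.9429.

2.9429


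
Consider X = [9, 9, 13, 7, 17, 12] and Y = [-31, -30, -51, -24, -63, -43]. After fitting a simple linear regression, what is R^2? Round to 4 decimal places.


The fitted line is Y = 5.2519 + -4.0823*X.
SSres = 14.8946, SStot = 1095.3333.
R^2 = 1 - SSres/SStot = 0.9864.

0.9864


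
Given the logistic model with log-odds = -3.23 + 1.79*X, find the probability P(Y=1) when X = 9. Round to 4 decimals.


z = -3.23 + 1.79 * 9 = 12.8800.
Sigmoid: P = 1 / (1 + exp(-12.8800)) = 1.0000.

1.0000


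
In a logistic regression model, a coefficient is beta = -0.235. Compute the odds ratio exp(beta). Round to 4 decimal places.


The odds ratio is computed as:
OR = e^(-0.235) = 0.7906.

0.7906


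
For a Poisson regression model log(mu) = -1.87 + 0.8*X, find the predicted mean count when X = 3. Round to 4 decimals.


Compute eta = -1.87 + 0.8 * 3 = 0.5300.
Apply inverse link: mu = e^0.5300 = 1.6989.

1.6989


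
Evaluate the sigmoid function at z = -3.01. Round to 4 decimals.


Compute exp(3.0100) = 20.2874.
Sigmoid = 1 / (1 + 20.2874) = 1 / 21.2874 = 0.0470.

0.0470


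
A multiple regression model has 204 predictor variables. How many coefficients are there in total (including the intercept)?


Including the intercept, the model has 204 predictor coefficients + 1 intercept.
Total = 205.

205


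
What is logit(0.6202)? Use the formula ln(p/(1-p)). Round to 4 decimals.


Compute the odds: 0.6202/0.3798 = 1.6330.
Take the natural log: ln(1.6330) = 0.4904.

0.4904


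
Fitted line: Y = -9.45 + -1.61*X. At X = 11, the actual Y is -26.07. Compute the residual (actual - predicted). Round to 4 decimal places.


Fitted value at X = 11 is yhat = -9.45 + -1.61*11 = -27.1600.
Residual = -26.07 - -27.1600 = 1.0900.

1.0900


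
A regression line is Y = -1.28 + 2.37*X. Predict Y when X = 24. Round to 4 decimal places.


Plug X = 24 into Y = -1.28 + 2.37*X:
Y = -1.28 + 56.8800 = 55.6000.

55.6000


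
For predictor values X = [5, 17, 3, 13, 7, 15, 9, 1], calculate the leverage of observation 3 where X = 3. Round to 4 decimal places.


Compute xbar = 8.7500 with n = 8 observations.
SXX = 235.5000.
Leverage = 1/8 + (3 - 8.7500)^2/235.5000 = 0.2654.

0.2654


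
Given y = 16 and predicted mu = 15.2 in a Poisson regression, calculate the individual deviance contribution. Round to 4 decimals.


y/mu = 16/15.2 = 1.052632 (approx.), and ln(16/15.2) = 0.051293.
y * ln(y/mu) = 16 * 0.051293 = 0.820688.
y - mu = 0.8.
D = 2 * (0.820688 - 0.8) = 0.041376, which rounds to 0.0414.

0.0414


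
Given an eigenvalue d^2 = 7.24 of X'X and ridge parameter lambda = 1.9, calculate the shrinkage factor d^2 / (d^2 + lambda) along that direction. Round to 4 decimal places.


d^2 + lambda = 7.24 + 1.9 = 9.1400.
Shrinkage factor = 7.24/9.1400 = 0.7921.

0.7921


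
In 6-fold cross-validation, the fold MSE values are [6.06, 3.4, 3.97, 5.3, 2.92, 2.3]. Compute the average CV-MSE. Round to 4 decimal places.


Sum of fold MSEs = 23.9500.
Average = 23.9500 / 6 = 3.9917.

3.9917


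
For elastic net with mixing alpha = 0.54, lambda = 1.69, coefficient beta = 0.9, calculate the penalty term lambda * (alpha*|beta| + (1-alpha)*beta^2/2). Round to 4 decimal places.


Compute:
L1 = 0.54 * 0.9 = 0.4860.
L2 = 0.46 * 0.9^2 / 2 = 0.1863.
Penalty = 1.69 * (0.4860 + 0.1863) = 1.1362.

1.1362


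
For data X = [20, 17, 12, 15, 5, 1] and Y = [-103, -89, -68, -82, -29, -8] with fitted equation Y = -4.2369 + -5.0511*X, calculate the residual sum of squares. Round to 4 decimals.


Predicted values from Y = -4.2369 + -5.0511*X.
Residuals: [2.2589, 1.1056, -3.1499, -1.9966, 0.4924, 1.2880].
SSres = 22.1347.

22.1347


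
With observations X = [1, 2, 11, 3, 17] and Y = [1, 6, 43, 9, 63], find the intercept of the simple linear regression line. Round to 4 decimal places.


First find the slope: b1 = 3.9129.
Means: xbar = 6.8000, ybar = 24.4000.
b0 = ybar - b1 * xbar = 24.4000 - 3.9129 * 6.8000 = -2.2075.

-2.2075


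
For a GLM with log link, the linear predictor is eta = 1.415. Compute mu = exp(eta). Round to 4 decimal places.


mu = exp(eta) = exp(1.415).
= 4.1165.

4.1165


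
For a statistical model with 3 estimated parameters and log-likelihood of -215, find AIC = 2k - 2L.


AIC = 2k - 2*loglik = 2(3) - 2(-215).
= 6 + 430 = 436.

436


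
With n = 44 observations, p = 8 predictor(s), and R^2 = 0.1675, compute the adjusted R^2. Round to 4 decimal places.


Plug in: Adj R^2 = 1 - (1 - 0.1675) * 43/35.
= 1 - 0.8325 * 43/35
= 1 - 35.7975 / 35
= 1 - 1.0228 = -0.0228.

-0.0228


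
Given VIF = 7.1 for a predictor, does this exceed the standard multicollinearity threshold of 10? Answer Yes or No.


Compare VIF = 7.1 to the threshold of 10.
7.1 < 10, so the answer is No.

No


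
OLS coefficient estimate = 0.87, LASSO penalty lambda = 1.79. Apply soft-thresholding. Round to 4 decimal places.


Check: |0.87| = 0.87 vs lambda = 1.79.
Since |beta| <= lambda, the coefficient is set to 0.
Soft-thresholded coefficient = 0.0000.

0.0000


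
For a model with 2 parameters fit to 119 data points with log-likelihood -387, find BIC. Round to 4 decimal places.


k * ln(n) = 2 * ln(119) = 2 * 4.779123 = 9.558246.
-2 * loglik = -2 * (-387) = 774.
BIC = 9.558246 + 774 = 783.558246, which rounds to 783.5582.

783.5582


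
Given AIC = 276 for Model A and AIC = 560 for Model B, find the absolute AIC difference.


Absolute difference = |276 - 560| = 284.
The model with lower AIC (A) is preferred.

284


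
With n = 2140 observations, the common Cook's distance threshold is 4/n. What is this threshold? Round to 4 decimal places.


Cook's distance cutoff = 4/n = 4/2140.
= 0.0019.

0.0019


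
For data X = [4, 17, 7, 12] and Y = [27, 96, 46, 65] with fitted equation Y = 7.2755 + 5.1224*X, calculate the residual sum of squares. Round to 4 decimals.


Compute predicted values, then residuals = yi - yhat_i.
Residuals: [-0.7651, 1.6437, 2.8677, -3.7443].
SSres = sum(residual^2) = 25.5306.

25.5306


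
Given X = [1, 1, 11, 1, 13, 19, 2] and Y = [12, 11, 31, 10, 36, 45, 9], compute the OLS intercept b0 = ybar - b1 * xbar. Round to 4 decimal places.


The slope is b1 = 2.0039.
Sample means are xbar = 6.8571 and ybar = 22.0000.
Intercept: b0 = 22.0000 - (2.0039)(6.8571) = 8.2589.

8.2589


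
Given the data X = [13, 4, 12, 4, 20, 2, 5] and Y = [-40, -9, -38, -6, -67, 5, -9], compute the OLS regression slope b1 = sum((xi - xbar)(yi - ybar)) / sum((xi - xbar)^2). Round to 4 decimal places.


First compute the means: xbar = 8.5714, ybar = -23.4286.
Then S_xx = sum((xi - xbar)^2) = 259.7143.
S_xy = sum((xi - xbar)(yi - ybar)) = -1005.2857.
b1 = S_xy / S_xx = -1005.2857 / 259.7143 = -3.8707.

-3.8707


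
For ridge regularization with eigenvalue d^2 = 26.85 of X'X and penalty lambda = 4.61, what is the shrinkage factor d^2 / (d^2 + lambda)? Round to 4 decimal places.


d^2 + lambda = 26.85 + 4.61 = 31.4600.
Shrinkage factor = 26.85/31.4600 = 0.8535.

0.8535


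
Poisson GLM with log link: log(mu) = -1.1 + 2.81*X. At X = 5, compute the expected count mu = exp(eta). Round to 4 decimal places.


Linear predictor: eta = -1.1 + (2.81)(5) = 12.9500.
Expected count: mu = exp(12.9500) = 420836.6363.

420836.6363


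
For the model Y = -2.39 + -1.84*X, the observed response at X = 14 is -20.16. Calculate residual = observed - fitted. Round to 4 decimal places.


Predicted = -2.39 + -1.84 * 14 = -28.1500.
Residual = -20.16 - -28.1500 = 7.9900.

7.9900


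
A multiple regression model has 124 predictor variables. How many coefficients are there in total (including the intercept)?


Total coefficients = number of predictors + 1 (for the intercept).
= 124 + 1 = 125.

125


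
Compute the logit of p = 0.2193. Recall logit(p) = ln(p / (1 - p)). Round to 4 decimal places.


1 - p = 0.7807.
p/(1-p) = 0.2809.
logit = ln(0.2809) = -1.2698.

-1.2698


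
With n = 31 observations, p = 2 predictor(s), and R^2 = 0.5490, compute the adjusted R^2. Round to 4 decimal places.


Adjusted R^2 = 1 - (1 - R^2) * (n-1)/(n-p-1).
(1 - R^2) = 0.4510.
(n-1)/(n-p-1) = 30/28.
(1 - R^2) * (n-1) = 0.4510 * 30 = 13.5300.
Divide by (n-p-1): 13.5300 / 28 = 0.4832.
Adj R^2 = 1 - 0.4832 = 0.5168.

0.5168


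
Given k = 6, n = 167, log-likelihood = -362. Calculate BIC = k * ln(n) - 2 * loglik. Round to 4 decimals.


ln(167) = 5.117994.
k * ln(n) = 6 * 5.117994 = 30.707964.
-2L = 724.
BIC = 30.707964 + 724 = 754.707964, which rounds to 754.7080.

754.7080


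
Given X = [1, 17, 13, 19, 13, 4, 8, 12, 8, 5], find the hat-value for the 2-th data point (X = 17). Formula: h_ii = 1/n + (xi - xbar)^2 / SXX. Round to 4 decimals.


n = 10, xbar = 10.0000.
SXX = sum((xi - xbar)^2) = 302.0000.
h = 1/10 + (17 - 10.0000)^2 / 302.0000 = 0.2623.

0.2623


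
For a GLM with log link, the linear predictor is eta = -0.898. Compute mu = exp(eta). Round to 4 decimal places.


Apply the inverse link:
mu = e^-0.898 = 0.4074.

0.4074


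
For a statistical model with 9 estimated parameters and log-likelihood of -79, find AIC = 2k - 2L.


Compute:
2k = 2*9 = 18.
-2*loglik = -2*(-79) = 158.
AIC = 18 + 158 = 176.

176


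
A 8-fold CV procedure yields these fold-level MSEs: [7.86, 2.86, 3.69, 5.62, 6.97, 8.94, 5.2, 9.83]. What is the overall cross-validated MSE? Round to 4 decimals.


Sum of fold MSEs = 50.9700.
Average = 50.9700 / 8 = 6.3713.

6.3713


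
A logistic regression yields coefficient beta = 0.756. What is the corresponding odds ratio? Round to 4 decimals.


Odds ratio = exp(beta) = exp(0.756).
= 2.1297.

2.1297


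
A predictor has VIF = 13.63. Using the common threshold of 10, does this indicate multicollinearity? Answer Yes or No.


The threshold is 10.
VIF = 13.63 is >= 10.
Multicollinearity indication: Yes.

Yes


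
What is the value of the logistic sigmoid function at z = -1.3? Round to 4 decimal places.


Compute exp(1.3000) = 3.6693.
Sigmoid = 1 / (1 + 3.6693) = 1 / 4.6693 = 0.2142.

0.2142


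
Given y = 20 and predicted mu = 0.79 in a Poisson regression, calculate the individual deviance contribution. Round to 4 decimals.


Compute y*ln(y/mu) = 20*ln(20/0.79) = 20*3.231455 = 64.629100.
y - mu = 19.21.
D = 2*(64.629100 - (19.21)) = 90.838200, which rounds to 90.8382.

90.8382


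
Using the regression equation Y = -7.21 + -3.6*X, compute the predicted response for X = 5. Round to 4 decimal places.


Predicted value:
Y = -7.21 + (-3.6)(5) = -7.21 + -18.0000 = -25.2100.

-25.2100


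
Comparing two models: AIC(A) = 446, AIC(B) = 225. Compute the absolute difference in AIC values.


Absolute difference = |446 - 225| = 221.
The model with lower AIC (B) is preferred.

221


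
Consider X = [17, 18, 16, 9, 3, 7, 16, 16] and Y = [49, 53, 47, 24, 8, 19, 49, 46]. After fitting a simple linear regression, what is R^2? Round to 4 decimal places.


After computing the OLS fit (b0=-2.0866, b1=3.0558):
SSres = 9.1913, SStot = 2058.8750.
R^2 = 1 - 9.1913/2058.8750 = 0.9955.

0.9955


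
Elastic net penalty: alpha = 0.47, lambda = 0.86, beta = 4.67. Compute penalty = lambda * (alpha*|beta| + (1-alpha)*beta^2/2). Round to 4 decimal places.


L1 component = 0.47 * |4.67| = 2.1949.
L2 component = 0.53 * 4.67^2 / 2 = 5.7794.
Penalty = 0.86 * (2.1949 + 5.7794) = 0.86 * 7.9743 = 6.8579.

6.8579


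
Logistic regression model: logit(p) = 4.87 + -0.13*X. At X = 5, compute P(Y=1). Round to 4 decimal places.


Linear predictor: z = 4.87 + -0.13 * 5 = 4.2200.
P = 1/(1 + exp(-4.2200)) = 1/(1 + 0.0147) = 0.9855.

0.9855


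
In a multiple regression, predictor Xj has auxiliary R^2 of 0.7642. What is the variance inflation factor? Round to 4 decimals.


VIF = 1 / (1 - 0.7642).
= 1 / 0.2358 = 4.2409.

4.2409


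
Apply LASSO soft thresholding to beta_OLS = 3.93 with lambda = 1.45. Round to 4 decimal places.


|beta_OLS| = 3.93.
lambda = 1.45.
Since |beta| > lambda, coefficient = sign(beta)*(|beta| - lambda) = 2.4800.
Result = 2.4800.

2.4800


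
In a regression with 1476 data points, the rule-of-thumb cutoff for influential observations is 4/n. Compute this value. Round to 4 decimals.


Using the rule of thumb:
Threshold = 4 / 1476 = 0.0027.

0.0027


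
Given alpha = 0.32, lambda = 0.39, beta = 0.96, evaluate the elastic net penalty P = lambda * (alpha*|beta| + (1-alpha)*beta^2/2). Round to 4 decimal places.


alpha * |beta| = 0.32 * 0.96 = 0.3072.
(1-alpha) * beta^2/2 = 0.68 * 0.9216/2 = 0.3133.
Total = 0.39 * (0.3072 + 0.3133) = 0.2420.

0.2420


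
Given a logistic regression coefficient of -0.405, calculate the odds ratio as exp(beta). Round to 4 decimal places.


exp(-0.405) = 0.6670.
So the odds ratio is 0.6670.

0.6670


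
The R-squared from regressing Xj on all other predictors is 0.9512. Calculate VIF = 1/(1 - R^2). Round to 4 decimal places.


Denominator: 1 - 0.9512 = 0.0488.
VIF = 1 / 0.0488 = 20.4918.

20.4918


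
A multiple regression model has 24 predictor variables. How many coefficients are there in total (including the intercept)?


Total coefficients = number of predictors + 1 (for the intercept).
= 24 + 1 = 25.

25


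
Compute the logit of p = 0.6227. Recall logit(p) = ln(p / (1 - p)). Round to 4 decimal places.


The odds are p/(1-p) = 0.6227 / 0.3773 = 1.6504.
logit(p) = ln(1.6504) = 0.5010.

0.5010


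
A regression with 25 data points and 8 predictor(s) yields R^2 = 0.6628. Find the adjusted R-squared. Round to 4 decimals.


Plug in: Adj R^2 = 1 - (1 - 0.6628) * 24/16.
= 1 - 0.3372 * 24/16
= 1 - 8.0928 / 16
= 1 - 0.5058 = 0.4942.

0.4942


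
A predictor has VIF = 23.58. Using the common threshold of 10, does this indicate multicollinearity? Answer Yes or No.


Check: VIF = 23.58 vs threshold = 10.
Since 23.58 >= 10, the answer is Yes.

Yes


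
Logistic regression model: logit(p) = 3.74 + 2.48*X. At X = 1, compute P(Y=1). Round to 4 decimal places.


Linear predictor: z = 3.74 + 2.48 * 1 = 6.2200.
P = 1/(1 + exp(-6.2200)) = 1/(1 + 0.0020) = 0.9980.

0.9980


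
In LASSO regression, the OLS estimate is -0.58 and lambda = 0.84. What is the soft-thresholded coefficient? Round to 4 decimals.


Absolute value: |-0.58| = 0.58.
Compare to lambda = 0.84.
Since |beta| <= lambda, the coefficient is set to 0.

0.0000


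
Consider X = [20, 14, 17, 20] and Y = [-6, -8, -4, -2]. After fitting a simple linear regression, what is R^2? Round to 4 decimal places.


Fit the OLS line: b0 = -15.7576, b1 = 0.6061.
SSres = 10.9091.
SStot = 20.0000.
R^2 = 1 - 10.9091/20.0000 = 0.4545.

0.4545


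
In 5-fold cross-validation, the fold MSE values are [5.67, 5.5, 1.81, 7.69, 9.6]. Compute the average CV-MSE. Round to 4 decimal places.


Add all fold MSEs: 30.2700.
Divide by k = 5: 30.2700/5 = 6.0540.

6.0540


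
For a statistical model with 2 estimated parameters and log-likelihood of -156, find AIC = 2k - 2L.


AIC = 2k - 2*loglik = 2(2) - 2(-156).
= 4 + 312 = 316.

316


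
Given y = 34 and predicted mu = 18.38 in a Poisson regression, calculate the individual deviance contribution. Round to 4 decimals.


First: ln(34/18.38) = 0.615097.
Then: 34 * 0.615097 = 20.913298.
y - mu = 34 - 18.38 = 15.62.
D = 2(20.913298 - 15.62) = 10.586596, which rounds to 10.5866.

10.5866


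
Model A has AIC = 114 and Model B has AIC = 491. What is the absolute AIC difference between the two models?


Absolute difference = |114 - 491| = 377.
The model with lower AIC (A) is preferred.

377


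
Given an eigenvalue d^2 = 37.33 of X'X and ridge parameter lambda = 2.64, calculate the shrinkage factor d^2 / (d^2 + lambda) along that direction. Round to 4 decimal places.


d^2 + lambda = 37.33 + 2.64 = 39.9700.
Shrinkage factor = 37.33/39.9700 = 0.9340.

0.9340


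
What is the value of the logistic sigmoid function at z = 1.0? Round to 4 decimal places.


exp(-1.0000) = 0.3679.
1 + exp(-z) = 1.3679.
sigmoid = 1/1.3679 = 0.7311.

0.7311


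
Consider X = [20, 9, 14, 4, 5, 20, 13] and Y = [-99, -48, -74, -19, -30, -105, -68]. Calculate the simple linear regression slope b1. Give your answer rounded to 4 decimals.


First compute the means: xbar = 12.1429, ybar = -63.2857.
Then S_xx = sum((xi - xbar)^2) = 254.8571.
S_xy = sum((xi - xbar)(yi - ybar)) = -1278.7143.
b1 = S_xy / S_xx = -1278.7143 / 254.8571 = -5.0174.

-5.0174


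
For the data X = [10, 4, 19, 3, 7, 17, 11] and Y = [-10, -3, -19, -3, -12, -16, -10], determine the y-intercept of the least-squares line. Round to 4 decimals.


The slope is b1 = -0.9231.
Sample means are xbar = 10.1429 and ybar = -10.4286.
Intercept: b0 = -10.4286 - (-0.9231)(10.1429) = -1.0654.

-1.0654


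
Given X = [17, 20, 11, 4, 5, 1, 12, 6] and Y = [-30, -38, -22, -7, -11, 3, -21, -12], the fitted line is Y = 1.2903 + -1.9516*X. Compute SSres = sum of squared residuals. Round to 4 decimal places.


Compute predicted values, then residuals = yi - yhat_i.
Residuals: [1.8869, -0.2583, -1.8227, -0.4839, -2.5323, 3.6613, 1.1289, -1.5807].
SSres = sum(residual^2) = 30.7742.

30.7742


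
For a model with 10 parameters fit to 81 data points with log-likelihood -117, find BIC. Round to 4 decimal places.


ln(81) = 4.394449.
k * ln(n) = 10 * 4.394449 = 43.944490.
-2L = 234.
BIC = 43.944490 + 234 = 277.944490, which rounds to 277.9445.

277.9445


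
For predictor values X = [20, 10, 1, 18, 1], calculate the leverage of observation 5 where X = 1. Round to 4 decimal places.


Mean of X: xbar = 10.0000.
SXX = 326.0000.
For X = 1: h = 1/5 + (1 - 10.0000)^2/326.0000 = 0.4485.

0.4485


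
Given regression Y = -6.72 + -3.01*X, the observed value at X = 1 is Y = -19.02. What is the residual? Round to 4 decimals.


Compute yhat = -6.72 + (-3.01)(1) = -9.7300.
Residual = actual - predicted = -19.02 - -9.7300 = -9.2900.

-9.2900


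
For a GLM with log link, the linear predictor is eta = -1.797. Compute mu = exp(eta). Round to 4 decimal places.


The inverse log link gives:
mu = exp(-1.797) = 0.1658.

0.1658


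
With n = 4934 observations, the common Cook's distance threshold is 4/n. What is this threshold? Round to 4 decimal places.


The threshold is 4/n.
4/4934 = 0.0008.

0.0008


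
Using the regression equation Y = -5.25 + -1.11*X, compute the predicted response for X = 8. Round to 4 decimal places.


Substitute X = 8 into the equation:
Y = -5.25 + -1.11 * 8 = -5.25 + -8.8800 = -14.1300.

-14.1300


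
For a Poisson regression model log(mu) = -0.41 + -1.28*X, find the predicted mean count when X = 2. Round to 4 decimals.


Linear predictor: eta = -0.41 + (-1.28)(2) = -2.9700.
Expected count: mu = exp(-2.9700) = 0.0513.

0.0513


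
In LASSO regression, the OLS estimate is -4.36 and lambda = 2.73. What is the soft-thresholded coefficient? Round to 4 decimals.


Absolute value: |-4.36| = 4.36.
Compare to lambda = 2.73.
Since |beta| > lambda, coefficient = sign(beta)*(|beta| - lambda) = -1.6300.

-1.6300


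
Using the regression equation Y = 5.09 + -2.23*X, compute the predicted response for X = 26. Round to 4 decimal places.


Plug X = 26 into Y = 5.09 + -2.23*X:
Y = 5.09 + -57.9800 = -52.8900.

-52.8900


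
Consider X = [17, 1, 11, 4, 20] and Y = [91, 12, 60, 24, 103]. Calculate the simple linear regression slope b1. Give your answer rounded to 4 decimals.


First compute the means: xbar = 10.6000, ybar = 58.0000.
Then S_xx = sum((xi - xbar)^2) = 265.2000.
S_xy = sum((xi - xbar)(yi - ybar)) = 1301.0000.
b1 = S_xy / S_xx = 1301.0000 / 265.2000 = 4.9057.

4.9057


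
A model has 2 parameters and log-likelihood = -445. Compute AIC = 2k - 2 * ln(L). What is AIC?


Compute:
2k = 2*2 = 4.
-2*loglik = -2*(-445) = 890.
AIC = 4 + 890 = 894.

894


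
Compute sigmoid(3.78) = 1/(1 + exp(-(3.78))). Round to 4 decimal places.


First, exp(-3.7800) = 0.0228.
Then sigma(z) = 1/(1 + 0.0228) = 0.9777.

0.9777


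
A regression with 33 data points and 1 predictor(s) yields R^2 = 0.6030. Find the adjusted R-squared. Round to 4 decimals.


Using the formula:
(1 - 0.6030) = 0.3970.
Multiply by 32/31: 0.3970 * 32 = 12.7040, then 12.7040 / 31 = 0.4098.
Adj R^2 = 1 - 0.4098 = 0.5902.

0.5902


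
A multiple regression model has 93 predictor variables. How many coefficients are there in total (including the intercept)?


Total coefficients = number of predictors + 1 (for the intercept).
= 93 + 1 = 94.

94


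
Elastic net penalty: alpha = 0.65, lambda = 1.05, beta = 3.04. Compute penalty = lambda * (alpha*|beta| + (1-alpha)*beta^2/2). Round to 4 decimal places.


Compute:
L1 = 0.65 * 3.04 = 1.9760.
L2 = 0.35 * 3.04^2 / 2 = 1.6173.
Penalty = 1.05 * (1.9760 + 1.6173) = 3.7729.

3.7729


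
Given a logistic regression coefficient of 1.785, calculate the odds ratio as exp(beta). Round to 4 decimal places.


Odds ratio = exp(beta) = exp(1.785).
= 5.9596.

5.9596


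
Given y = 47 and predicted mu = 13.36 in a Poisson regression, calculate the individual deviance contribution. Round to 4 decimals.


Compute y*ln(y/mu) = 47*ln(47/13.36) = 47*1.257882 = 59.120454.
y - mu = 33.64.
D = 2*(59.120454 - (33.64)) = 50.960908, which rounds to 50.9609.

50.9609


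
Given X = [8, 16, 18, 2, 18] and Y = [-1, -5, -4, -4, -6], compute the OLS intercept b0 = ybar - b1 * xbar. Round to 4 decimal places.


First find the slope: b1 = -0.1378.
Means: xbar = 12.4000, ybar = -4.0000.
b0 = ybar - b1 * xbar = -4.0000 - -0.1378 * 12.4000 = -2.2913.

-2.2913


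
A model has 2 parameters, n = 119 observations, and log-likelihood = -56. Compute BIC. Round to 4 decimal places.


ln(119) = 4.779123.
k * ln(n) = 2 * 4.779123 = 9.558246.
-2L = 112.
BIC = 9.558246 + 112 = 121.558246, which rounds to 121.5582.

121.5582


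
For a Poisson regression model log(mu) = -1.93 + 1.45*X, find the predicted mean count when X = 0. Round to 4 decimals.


Linear predictor: eta = -1.93 + (1.45)(0) = -1.9300.
Expected count: mu = exp(-1.9300) = 0.1451.

0.1451


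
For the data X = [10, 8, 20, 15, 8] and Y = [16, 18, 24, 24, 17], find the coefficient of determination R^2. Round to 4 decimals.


Fit the OLS line: b0 = 11.7040, b1 = 0.6636.
SSres = 12.8879.
SStot = 60.8000.
R^2 = 1 - 12.8879/60.8000 = 0.7880.

0.7880


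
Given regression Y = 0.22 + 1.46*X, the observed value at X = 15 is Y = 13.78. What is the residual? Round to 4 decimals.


Predicted = 0.22 + 1.46 * 15 = 22.1200.
Residual = 13.78 - 22.1200 = -8.3400.

-8.3400


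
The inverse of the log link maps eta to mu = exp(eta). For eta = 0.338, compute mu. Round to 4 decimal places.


Apply the inverse link:
mu = e^0.338 = 1.4021.

1.4021


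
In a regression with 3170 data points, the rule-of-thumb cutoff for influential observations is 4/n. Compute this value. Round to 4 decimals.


Using the rule of thumb:
Threshold = 4 / 3170 = 0.0013.

0.0013


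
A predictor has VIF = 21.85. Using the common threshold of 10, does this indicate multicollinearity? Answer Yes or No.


Compare VIF = 21.85 to the threshold of 10.
21.85 >= 10, so the answer is Yes.

Yes


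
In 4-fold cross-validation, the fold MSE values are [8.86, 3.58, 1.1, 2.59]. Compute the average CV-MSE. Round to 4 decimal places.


Add all fold MSEs: 16.1300.
Divide by k = 4: 16.1300/4 = 4.0325.

4.0325


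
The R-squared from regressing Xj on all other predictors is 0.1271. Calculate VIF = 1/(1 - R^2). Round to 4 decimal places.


Denominator: 1 - 0.1271 = 0.8729.
VIF = 1 / 0.8729 = 1.1456.

1.1456


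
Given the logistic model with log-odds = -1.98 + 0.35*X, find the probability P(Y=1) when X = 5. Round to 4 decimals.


Compute z = -1.98 + (0.35)(5) = -0.2300.
exp(-z) = 1.2586.
P = 1/(1 + 1.2586) = 0.4428.

0.4428


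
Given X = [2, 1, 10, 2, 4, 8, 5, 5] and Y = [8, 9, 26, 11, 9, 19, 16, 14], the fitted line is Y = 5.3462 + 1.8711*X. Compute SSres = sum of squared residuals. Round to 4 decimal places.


Compute predicted values, then residuals = yi - yhat_i.
Residuals: [-1.0884, 1.7827, 1.9428, 1.9116, -3.8306, -1.3150, 1.2983, -0.7017].
SSres = sum(residual^2) = 30.3720.

30.3720


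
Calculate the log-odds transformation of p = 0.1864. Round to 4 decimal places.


The odds are p/(1-p) = 0.1864 / 0.8136 = 0.2291.
logit(p) = ln(0.2291) = -1.4736.

-1.4736


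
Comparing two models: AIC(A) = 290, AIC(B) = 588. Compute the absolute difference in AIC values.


Compute |290 - 588| = 298.
Model A has the smaller AIC.

298


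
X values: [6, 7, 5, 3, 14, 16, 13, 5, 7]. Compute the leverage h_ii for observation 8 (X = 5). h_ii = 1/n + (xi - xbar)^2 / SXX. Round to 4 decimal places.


Compute xbar = 8.4444 with n = 9 observations.
SXX = 172.2222.
Leverage = 1/9 + (5 - 8.4444)^2/172.2222 = 0.1800.

0.1800


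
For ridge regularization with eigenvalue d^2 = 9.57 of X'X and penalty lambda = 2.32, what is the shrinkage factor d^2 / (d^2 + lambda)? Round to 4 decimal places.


Denominator = d^2 + lambda = 9.57 + 2.32 = 11.8900.
Shrinkage = 9.57 / 11.8900 = 0.8049.

0.8049


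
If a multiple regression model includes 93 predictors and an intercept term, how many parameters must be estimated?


Each predictor gets one coefficient, plus one intercept.
Total parameters = 93 + 1 = 94.

94


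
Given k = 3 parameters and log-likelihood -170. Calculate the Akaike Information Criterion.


Compute:
2k = 2*3 = 6.
-2*loglik = -2*(-170) = 340.
AIC = 6 + 340 = 346.

346


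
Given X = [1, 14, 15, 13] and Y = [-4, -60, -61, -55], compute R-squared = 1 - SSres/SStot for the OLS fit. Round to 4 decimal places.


The fitted line is Y = 0.0039 + -4.1864*X.
SSres = 5.5262, SStot = 2262.0000.
R^2 = 1 - SSres/SStot = 0.9976.

0.9976


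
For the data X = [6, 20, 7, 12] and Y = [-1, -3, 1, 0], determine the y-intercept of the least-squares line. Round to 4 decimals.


The slope is b1 = -0.2057.
Sample means are xbar = 11.2500 and ybar = -0.7500.
Intercept: b0 = -0.7500 - (-0.2057)(11.2500) = 1.5642.

1.5642


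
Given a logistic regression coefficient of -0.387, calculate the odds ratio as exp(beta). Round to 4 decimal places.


exp(-0.387) = 0.6791.
So the odds ratio is 0.6791.

0.6791


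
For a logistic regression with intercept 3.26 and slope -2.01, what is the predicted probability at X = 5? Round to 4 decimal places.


Linear predictor: z = 3.26 + -2.01 * 5 = -6.7900.
P = 1/(1 + exp(6.7900)) = 1/(1 + 888.9136) = 0.0011.

0.0011


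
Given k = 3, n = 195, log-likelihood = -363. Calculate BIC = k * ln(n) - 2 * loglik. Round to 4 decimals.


ln(195) = 5.273000.
k * ln(n) = 3 * 5.273000 = 15.819000.
-2L = 726.
BIC = 15.819000 + 726 = 741.819000, which rounds to 741.8190.

741.8190


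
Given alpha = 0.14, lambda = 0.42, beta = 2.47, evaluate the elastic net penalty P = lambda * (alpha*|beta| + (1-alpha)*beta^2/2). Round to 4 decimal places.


L1 component = 0.14 * |2.47| = 0.3458.
L2 component = 0.86 * 2.47^2 / 2 = 2.6234.
Penalty = 0.42 * (0.3458 + 2.6234) = 0.42 * 2.9692 = 1.2471.

1.2471
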